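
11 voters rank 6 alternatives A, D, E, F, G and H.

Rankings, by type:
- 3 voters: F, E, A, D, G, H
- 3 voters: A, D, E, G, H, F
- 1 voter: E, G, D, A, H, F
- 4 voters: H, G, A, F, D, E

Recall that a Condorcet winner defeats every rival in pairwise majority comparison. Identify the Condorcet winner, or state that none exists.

A

Check each pair by majority over 11 ballots:
A vs D: A is ranked higher on 3+3+4 = 10 ballots, D on 1. A wins 10–1.
A vs E: A preferred on 3+4 = 7 ballots; A wins 7–4.
A vs F: 3+1+4 = 8 for A, 3 for F — A by 8–3.
A vs G: 3+3 = 6 for A, 5 for G — A by 6–5.
A vs H: A is ranked higher on 3+3+1 = 7 ballots, H on 4. A wins 7–4.
D vs E: D preferred on 3+4 = 7 ballots; D wins 7–4.
D vs F: D is ranked higher on 3+1 = 4 ballots, F on 7. F wins 7–4.
D vs G: D is ranked higher on 3+3 = 6 ballots, G on 5. D wins 6–5.
D vs H: D is ranked higher on 3+3+1 = 7 ballots, H on 4. D wins 7–4.
E vs F: 3+1 = 4 for E, 7 for F — F by 7–4.
E vs G: 7 to 4, E.
E vs H: E is ranked higher on 3+3+1 = 7 ballots, H on 4. E wins 7–4.
F vs G: F preferred on 3 ballots; G wins 8–3.
F vs H: 3 for F, 8 for H — H by 8–3.
G vs H: G is ranked higher on 3+3+1 = 7 ballots, H on 4. G wins 7–4.
A beats each of D, E, F, G, H — A is the Condorcet winner.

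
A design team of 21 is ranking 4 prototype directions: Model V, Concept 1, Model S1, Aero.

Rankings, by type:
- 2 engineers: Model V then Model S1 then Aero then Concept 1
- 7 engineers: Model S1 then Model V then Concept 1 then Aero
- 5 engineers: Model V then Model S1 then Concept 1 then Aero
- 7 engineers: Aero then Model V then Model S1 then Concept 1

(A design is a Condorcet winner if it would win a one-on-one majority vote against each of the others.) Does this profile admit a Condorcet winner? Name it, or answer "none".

Check each pair by majority over 21 ballots:
Model V vs Concept 1: Model V is ranked higher on 2+7+5+7 = 21 ballots, Concept 1 on 0. Model V wins 21–0.
Model V vs Model S1: 2+5+7 = 14 for Model V, 7 for Model S1 — Model V by 14–7.
Model V vs Aero: Model V is ranked higher on 2+7+5 = 14 ballots, Aero on 7. Model V wins 14–7.
Concept 1 vs Model S1: 0 for Concept 1, 21 for Model S1 — Model S1 by 21–0.
Concept 1 vs Aero: Concept 1 preferred on 7+5 = 12 ballots; Concept 1 wins 12–9.
Model S1 vs Aero: 14 to 7, Model S1.
Model V defeats every rival head-to-head and is the Condorcet winner.

Model V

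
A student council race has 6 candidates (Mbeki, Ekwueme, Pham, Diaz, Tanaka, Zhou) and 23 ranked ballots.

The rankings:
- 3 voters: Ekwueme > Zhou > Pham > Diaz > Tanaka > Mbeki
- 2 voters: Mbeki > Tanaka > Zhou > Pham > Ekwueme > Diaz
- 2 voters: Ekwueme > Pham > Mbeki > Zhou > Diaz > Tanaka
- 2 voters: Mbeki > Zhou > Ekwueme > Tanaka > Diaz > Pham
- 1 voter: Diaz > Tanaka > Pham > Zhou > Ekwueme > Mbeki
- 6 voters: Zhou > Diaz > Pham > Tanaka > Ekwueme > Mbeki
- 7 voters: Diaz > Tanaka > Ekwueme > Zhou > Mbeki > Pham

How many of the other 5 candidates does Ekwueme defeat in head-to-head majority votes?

3

Ekwueme against each rival (23 voters):
Ekwueme vs Mbeki: Ekwueme, 19–4.
Ekwueme–Pham: Ekwueme 14–9.
Ekwueme vs Diaz: Diaz, 14–9.
Ekwueme vs Tanaka: 3+2+2 = 7 for Ekwueme, 16 for Tanaka — Tanaka by 16–7.
Ekwueme vs Zhou: Ekwueme preferred on 3+2+7 = 12 ballots; Ekwueme wins 12–11.
Ekwueme beats Mbeki, Pham, Zhou; loses to Diaz, Tanaka — 3 pairwise wins.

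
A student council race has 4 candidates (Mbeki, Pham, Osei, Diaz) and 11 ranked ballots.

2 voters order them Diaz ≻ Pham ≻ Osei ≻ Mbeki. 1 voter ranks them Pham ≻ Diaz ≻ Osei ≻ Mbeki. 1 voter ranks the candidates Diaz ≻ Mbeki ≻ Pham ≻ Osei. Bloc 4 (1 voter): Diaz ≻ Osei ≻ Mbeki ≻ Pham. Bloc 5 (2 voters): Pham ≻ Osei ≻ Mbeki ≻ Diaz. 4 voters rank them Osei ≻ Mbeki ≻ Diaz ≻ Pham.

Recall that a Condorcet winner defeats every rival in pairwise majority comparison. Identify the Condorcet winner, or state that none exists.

none

Check each pair by majority over 11 ballots:
Mbeki vs Pham: Mbeki wins 6–5.
Mbeki–Osei: Osei 10–1.
Mbeki–Diaz: Mbeki 6–5.
Pham–Osei: Pham 6–5.
Pham vs Diaz: Diaz wins 8–3.
Osei–Diaz: Osei 6–5.
No candidate is unbeaten: Mbeki loses to Osei; Pham loses to Mbeki; Osei loses to Pham; Diaz loses to Mbeki. In particular Mbeki beats Pham beats Osei beats Mbeki is a majority cycle — no Condorcet winner exists.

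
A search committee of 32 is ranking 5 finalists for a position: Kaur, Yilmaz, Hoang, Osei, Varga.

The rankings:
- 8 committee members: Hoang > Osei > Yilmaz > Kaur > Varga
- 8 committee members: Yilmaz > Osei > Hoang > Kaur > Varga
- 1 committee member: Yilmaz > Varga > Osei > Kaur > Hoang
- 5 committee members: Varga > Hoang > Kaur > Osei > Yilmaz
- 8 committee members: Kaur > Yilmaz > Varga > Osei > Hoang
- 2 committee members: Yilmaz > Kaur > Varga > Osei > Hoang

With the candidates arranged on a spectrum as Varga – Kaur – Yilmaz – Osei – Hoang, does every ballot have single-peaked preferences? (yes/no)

no

Axis positions: Varga=1, Kaur=2, Yilmaz=3, Osei=4, Hoang=5.
Ballot type 1 (peak Hoang at position 5): ranking walks positions 5-4-3-2-1, expanding outward from the peak — single-peaked.
Ballot type 2 (peak Yilmaz at position 3): ranking walks positions 3-4-5-2-1, expanding outward from the peak — single-peaked.
Ballot type 3: ranking walks positions 3-1-4-2-5; Varga is ranked above Kaur even though Kaur lies between Varga and the peak Yilmaz on the axis — preferences dip and rise again. Not single-peaked.
Ballot type 4: ranking walks positions 1-5-2-4-3; Hoang is ranked above Kaur even though Kaur lies between Hoang and the peak Varga on the axis — preferences dip and rise again. Not single-peaked.
Ballot type 5 (peak Kaur at position 2): ranking walks positions 2-3-1-4-5, expanding outward from the peak — single-peaked.
Ballot type 6 (peak Yilmaz at position 3): ranking walks positions 3-2-1-4-5, expanding outward from the peak — single-peaked.
Ballot type 3 violates single-peakedness, so the profile is not single-peaked on this axis.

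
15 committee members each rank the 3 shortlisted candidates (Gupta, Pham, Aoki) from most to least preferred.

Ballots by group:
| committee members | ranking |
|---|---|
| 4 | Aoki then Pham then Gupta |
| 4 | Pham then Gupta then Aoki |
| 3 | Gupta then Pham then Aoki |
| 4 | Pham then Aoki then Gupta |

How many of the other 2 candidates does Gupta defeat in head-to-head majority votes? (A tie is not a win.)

0

Gupta against each rival (15 committee members):
Gupta vs Pham: Pham, 12–3.
Gupta vs Aoki: Aoki, 8–7.
Gupta beats no one; loses to Pham, Aoki — 0 pairwise wins.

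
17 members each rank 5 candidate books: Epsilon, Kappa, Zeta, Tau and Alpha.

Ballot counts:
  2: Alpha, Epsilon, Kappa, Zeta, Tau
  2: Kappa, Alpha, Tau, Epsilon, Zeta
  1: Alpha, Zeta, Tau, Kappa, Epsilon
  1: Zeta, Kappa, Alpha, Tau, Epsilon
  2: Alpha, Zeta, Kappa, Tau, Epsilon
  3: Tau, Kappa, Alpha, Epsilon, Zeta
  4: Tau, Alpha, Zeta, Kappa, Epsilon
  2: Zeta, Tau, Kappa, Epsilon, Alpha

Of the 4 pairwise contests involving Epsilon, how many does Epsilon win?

Epsilon against each rival (17 members):
Epsilon vs Kappa: Epsilon preferred on 2 ballots; Kappa wins 15–2.
Epsilon vs Zeta: 2+2+3 = 7 for Epsilon, 10 for Zeta — Zeta by 10–7.
Epsilon vs Tau: Epsilon is ranked higher on 2 ballots, Tau on 15. Tau wins 15–2.
Epsilon vs Alpha: 2 to 15, Alpha.
Epsilon beats no one; loses to Kappa, Zeta, Tau, Alpha — 0 pairwise wins.

0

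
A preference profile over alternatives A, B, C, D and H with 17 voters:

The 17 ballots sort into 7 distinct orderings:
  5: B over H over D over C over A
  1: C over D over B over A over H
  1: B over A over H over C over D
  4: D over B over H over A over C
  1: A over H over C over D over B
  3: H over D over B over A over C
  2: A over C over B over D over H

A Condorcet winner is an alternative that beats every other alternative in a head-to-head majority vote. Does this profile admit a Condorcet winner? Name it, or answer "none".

none

Check each pair by majority over 17 ballots:
A vs B: A preferred on 1+2 = 3 ballots; B wins 14–3.
A vs C: A preferred on 1+4+1+3+2 = 11 ballots; A wins 11–6.
A vs D: 4 to 13, D.
A vs H: H wins 12–5.
B vs C: 5+1+4+3 = 13 for B, 4 for C — B by 13–4.
B vs D: D wins 9–8.
B vs H: B is ranked higher on 5+1+1+4+2 = 13 ballots, H on 4. B wins 13–4.
C–D: D 12–5.
C–H: H 14–3.
D–H: H 10–7.
No alternative is unbeaten: A loses to B; B loses to D; C loses to A; D loses to H; H loses to B. In particular B > H > D > B is a majority cycle — no Condorcet winner exists.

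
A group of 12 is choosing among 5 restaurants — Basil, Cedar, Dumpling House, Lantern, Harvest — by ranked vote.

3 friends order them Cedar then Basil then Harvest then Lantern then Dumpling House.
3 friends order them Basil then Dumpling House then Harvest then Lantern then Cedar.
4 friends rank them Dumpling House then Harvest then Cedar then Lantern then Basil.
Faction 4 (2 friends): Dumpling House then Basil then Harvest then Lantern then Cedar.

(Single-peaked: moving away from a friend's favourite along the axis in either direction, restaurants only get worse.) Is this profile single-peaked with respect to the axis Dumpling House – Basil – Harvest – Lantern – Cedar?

Axis positions: Dumpling House=1, Basil=2, Harvest=3, Lantern=4, Cedar=5.
Faction 1: ranking walks positions 5-2-3-4-1; Basil is ranked above Lantern even though Lantern lies between Basil and the peak Cedar on the axis — preferences dip and rise again. Not single-peaked.
Faction 2 (peak Basil at position 2): ranking walks positions 2-1-3-4-5, expanding outward from the peak — single-peaked.
Faction 3: ranking walks positions 1-3-5-4-2; Harvest is ranked above Basil even though Basil lies between Harvest and the peak Dumpling House on the axis — preferences dip and rise again. Not single-peaked.
Faction 4 (peak Dumpling House at position 1): ranking walks positions 1-2-3-4-5, expanding outward from the peak — single-peaked.
Faction 1 violates single-peakedness, so the profile is not single-peaked on this axis.

no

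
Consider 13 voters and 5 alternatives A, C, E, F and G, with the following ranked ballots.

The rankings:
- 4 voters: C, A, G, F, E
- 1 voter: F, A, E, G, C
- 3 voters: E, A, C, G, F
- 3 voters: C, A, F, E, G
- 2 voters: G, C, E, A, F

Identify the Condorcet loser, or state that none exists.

Head-to-head results (13 voters):
A vs C: C, 9–4.
A vs E: A is ranked higher on 4+1+3 = 8 ballots, E on 5. A wins 8–5.
A vs F: A is ranked higher on 4+3+3+2 = 12 ballots, F on 1. A wins 12–1.
A vs G: A wins 11–2.
C vs E: 9 to 4, C.
C vs F: C, 12–1.
C vs G: 4+3+3 = 10 for C, 3 for G — C by 10–3.
E vs F: 3+2 = 5 for E, 8 for F — F by 8–5.
E vs G: E preferred on 1+3+3 = 7 ballots; E wins 7–6.
F vs G: G wins 9–4.
Each alternative has at least one pairwise win (A beats E; C beats A; E beats G; F beats E; G beats F) — no Condorcet loser.

none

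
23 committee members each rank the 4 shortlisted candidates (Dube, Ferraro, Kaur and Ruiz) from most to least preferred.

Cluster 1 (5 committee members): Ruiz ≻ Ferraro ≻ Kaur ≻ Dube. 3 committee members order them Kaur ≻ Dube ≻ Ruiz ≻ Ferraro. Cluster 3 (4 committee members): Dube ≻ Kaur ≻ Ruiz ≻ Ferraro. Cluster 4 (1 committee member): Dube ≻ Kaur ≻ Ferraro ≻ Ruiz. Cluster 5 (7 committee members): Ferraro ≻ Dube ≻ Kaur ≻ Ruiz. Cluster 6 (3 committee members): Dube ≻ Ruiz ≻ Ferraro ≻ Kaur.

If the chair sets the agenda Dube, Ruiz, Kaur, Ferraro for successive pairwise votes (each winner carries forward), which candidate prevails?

Round 1: Dube vs Ruiz — 18–5, Dube advances.
Round 2: Dube vs Kaur — 15–8, Dube advances.
Round 3: Dube vs Ferraro — 11–12, Ferraro advances.
The agenda winner is Ferraro.

Ferraro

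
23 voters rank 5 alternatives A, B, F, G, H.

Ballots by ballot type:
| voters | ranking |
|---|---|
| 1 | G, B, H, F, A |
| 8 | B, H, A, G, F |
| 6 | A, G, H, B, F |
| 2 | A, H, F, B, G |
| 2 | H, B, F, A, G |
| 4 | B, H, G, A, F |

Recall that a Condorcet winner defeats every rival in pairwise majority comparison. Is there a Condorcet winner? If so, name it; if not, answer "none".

B

Pairwise majorities:
A vs B: B, 15–8.
A–F: A 20–3.
A–G: A 18–5.
A vs H: H wins 15–8.
B–F: B 21–2.
B vs G: B wins 16–7.
B–H: B 13–10.
F vs G: G, 19–4.
F–H: H 23–0.
G vs H: H, 16–7.
B defeats every rival head-to-head and is the Condorcet winner.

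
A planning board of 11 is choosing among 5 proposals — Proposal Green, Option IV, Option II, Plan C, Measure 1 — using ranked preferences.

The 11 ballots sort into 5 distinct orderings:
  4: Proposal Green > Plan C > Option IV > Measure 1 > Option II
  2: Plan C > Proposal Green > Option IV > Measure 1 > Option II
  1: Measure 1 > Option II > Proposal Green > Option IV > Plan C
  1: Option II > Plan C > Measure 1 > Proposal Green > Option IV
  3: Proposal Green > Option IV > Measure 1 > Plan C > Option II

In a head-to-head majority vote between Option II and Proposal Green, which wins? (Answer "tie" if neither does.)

Proposal Green

Ballots ranking Option II above Proposal Green: 1 + 1 = 2.
Ballots ranking Proposal Green above Option II: 11 − 2 = 9.
Proposal Green wins the head-to-head 9–2.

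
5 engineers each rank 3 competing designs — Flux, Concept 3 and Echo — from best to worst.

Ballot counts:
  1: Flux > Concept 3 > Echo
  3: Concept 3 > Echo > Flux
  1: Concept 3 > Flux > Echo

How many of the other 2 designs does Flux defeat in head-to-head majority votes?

Flux against each rival (5 engineers):
Flux vs Concept 3: Flux is ranked higher on 1 ballot, Concept 3 on 4. Concept 3 wins 4–1.
Flux vs Echo: Echo, 3–2.
Flux beats no one; loses to Concept 3, Echo — 0 pairwise wins.

0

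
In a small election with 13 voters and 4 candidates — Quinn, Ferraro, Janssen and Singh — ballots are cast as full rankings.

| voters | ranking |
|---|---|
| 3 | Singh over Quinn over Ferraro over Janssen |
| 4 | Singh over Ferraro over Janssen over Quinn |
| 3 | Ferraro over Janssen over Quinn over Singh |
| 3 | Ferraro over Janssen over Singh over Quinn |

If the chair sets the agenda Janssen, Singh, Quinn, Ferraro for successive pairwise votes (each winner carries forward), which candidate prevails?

Round 1: Janssen vs Singh — 6–7, Singh advances.
Round 2: Singh vs Quinn — 10–3, Singh advances.
Round 3: Singh vs Ferraro — 7–6, Singh advances.
The agenda winner is Singh.

Singh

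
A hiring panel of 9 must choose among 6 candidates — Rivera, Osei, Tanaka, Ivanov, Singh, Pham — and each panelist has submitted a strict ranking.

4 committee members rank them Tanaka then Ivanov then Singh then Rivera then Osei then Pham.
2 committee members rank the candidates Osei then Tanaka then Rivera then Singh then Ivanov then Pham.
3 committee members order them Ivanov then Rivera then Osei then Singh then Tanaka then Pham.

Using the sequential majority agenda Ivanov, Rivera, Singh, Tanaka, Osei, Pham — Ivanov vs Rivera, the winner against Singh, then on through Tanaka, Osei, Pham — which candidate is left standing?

Osei

Round 1: Ivanov vs Rivera — 7–2, Ivanov advances.
Round 2: Ivanov vs Singh — 7–2, Ivanov advances.
Round 3: Ivanov vs Tanaka — 3–6, Tanaka advances.
Round 4: Tanaka vs Osei — 4–5, Osei advances.
Round 5: Osei vs Pham — 9–0, Osei advances.
Osei survives the agenda.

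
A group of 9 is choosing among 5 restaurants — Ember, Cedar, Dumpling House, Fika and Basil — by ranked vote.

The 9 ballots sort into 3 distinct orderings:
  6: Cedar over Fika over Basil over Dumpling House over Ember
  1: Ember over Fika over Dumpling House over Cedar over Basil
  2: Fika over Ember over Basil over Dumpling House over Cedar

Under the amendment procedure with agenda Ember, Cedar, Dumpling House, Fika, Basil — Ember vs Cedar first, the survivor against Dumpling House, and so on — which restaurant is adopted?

Round 1: Ember vs Cedar — 3–6, Cedar advances.
Round 2: Cedar vs Dumpling House — 6–3, Cedar advances.
Round 3: Cedar vs Fika — 6–3, Cedar advances.
Round 4: Cedar vs Basil — 7–2, Cedar advances.
The agenda winner is Cedar.

Cedar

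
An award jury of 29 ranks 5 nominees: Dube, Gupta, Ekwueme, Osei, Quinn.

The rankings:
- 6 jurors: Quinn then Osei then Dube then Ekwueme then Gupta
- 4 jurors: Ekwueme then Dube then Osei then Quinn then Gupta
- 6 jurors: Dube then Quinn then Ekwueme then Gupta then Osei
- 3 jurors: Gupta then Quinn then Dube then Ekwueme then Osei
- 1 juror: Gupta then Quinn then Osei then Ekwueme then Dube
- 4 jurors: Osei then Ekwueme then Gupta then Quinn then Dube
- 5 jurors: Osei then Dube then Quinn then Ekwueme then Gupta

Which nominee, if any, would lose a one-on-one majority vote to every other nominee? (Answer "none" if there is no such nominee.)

Gupta

Head-to-head results (29 jurors):
Dube vs Gupta: 21 to 8, Dube.
Dube vs Ekwueme: Dube is ranked higher on 6+6+3+5 = 20 ballots, Ekwueme on 9. Dube wins 20–9.
Dube–Osei: Osei 16–13.
Dube vs Quinn: Dube, 15–14.
Gupta vs Ekwueme: Ekwueme, 25–4.
Gupta vs Osei: 6+3+1 = 10 for Gupta, 19 for Osei — Osei by 19–10.
Gupta vs Quinn: 3+1+4 = 8 for Gupta, 21 for Quinn — Quinn by 21–8.
Ekwueme vs Osei: Ekwueme is ranked higher on 4+6+3 = 13 ballots, Osei on 16. Osei wins 16–13.
Ekwueme vs Quinn: Quinn wins 21–8.
Osei–Quinn: Quinn 16–13.
Gupta is beaten in every head-to-head and is the Condorcet loser.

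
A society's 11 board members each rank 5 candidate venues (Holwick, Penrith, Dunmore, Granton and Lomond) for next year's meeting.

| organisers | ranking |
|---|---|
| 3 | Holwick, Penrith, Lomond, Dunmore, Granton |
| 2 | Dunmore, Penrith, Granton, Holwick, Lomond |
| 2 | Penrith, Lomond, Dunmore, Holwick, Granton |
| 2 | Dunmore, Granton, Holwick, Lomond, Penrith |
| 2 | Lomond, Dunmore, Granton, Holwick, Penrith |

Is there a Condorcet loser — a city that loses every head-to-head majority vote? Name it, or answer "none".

none

Head-to-head results (11 organisers):
Holwick vs Penrith: Holwick wins 7–4.
Holwick vs Dunmore: Holwick is ranked higher on 3 ballots, Dunmore on 8. Dunmore wins 8–3.
Holwick vs Granton: Holwick is ranked higher on 3+2 = 5 ballots, Granton on 6. Granton wins 6–5.
Holwick vs Lomond: 7 to 4, Holwick.
Penrith vs Dunmore: Dunmore, 6–5.
Penrith vs Granton: Penrith, 7–4.
Penrith vs Lomond: Penrith is ranked higher on 3+2+2 = 7 ballots, Lomond on 4. Penrith wins 7–4.
Dunmore vs Granton: Dunmore, 11–0.
Dunmore vs Lomond: 4 to 7, Lomond.
Granton vs Lomond: 4 to 7, Lomond.
Each city has at least one pairwise win (Holwick beats Penrith; Penrith beats Granton; Dunmore beats Holwick; Granton beats Holwick; Lomond beats Dunmore) — no Condorcet loser.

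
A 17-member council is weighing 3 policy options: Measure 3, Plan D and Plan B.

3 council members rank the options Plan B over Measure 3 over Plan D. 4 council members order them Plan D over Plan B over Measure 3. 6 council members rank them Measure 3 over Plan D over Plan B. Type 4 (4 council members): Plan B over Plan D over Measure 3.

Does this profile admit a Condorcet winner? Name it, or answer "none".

none

Check each pair by majority over 17 ballots:
Measure 3 vs Plan D: Measure 3 wins 9–8.
Measure 3 vs Plan B: Plan B, 11–6.
Plan D vs Plan B: Plan D, 10–7.
No option is unbeaten: Measure 3 loses to Plan B; Plan D loses to Measure 3; Plan B loses to Plan D. In particular Measure 3 → Plan D → Plan B → Measure 3 is a majority cycle — no Condorcet winner exists.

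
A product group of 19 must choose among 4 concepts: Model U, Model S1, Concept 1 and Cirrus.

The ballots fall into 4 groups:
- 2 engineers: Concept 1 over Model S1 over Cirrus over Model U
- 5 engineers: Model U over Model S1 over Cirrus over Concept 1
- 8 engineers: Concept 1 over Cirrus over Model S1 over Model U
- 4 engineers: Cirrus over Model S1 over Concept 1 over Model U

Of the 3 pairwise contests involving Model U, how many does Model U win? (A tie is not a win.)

Model U against each rival (19 engineers):
Model U vs Model S1: Model S1, 14–5.
Model U vs Concept 1: 5 for Model U, 14 for Concept 1 — Concept 1 by 14–5.
Model U vs Cirrus: Cirrus, 14–5.
Model U beats no one; loses to Model S1, Concept 1, Cirrus — 0 pairwise wins.

0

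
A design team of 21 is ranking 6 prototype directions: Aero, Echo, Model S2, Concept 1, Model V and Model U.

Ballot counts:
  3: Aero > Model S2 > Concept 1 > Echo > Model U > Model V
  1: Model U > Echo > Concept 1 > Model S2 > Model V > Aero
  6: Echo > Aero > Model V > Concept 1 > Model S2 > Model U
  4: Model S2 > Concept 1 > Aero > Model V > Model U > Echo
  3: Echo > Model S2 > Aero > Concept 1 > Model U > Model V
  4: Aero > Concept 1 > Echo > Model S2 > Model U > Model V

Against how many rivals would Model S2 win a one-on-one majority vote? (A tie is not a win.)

2

Model S2 against each rival (21 engineers):
Model S2 vs Aero: 1+4+3 = 8 for Model S2, 13 for Aero — Aero by 13–8.
Model S2 vs Echo: Echo, 14–7.
Model S2–Concept 1: Concept 1 11–10.
Model S2 vs Model V: 15 to 6, Model S2.
Model S2 vs Model U: Model S2 is ranked higher on 3+6+4+3+4 = 20 ballots, Model U on 1. Model S2 wins 20–1.
Model S2 beats Model V, Model U; loses to Aero, Echo, Concept 1 — 2 pairwise wins.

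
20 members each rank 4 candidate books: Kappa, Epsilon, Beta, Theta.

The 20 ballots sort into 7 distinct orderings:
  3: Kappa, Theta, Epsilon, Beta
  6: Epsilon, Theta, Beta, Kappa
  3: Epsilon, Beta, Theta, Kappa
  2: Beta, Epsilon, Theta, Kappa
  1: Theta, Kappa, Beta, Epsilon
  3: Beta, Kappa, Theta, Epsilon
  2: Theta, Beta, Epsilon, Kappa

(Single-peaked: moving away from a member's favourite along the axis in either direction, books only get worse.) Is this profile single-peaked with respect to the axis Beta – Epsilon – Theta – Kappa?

Axis positions: Beta=1, Epsilon=2, Theta=3, Kappa=4.
Type 1 (peak Kappa at position 4): ranking walks positions 4-3-2-1, expanding outward from the peak — single-peaked.
Type 2 (peak Epsilon at position 2): ranking walks positions 2-3-1-4, expanding outward from the peak — single-peaked.
Type 3 (peak Epsilon at position 2): ranking walks positions 2-1-3-4, expanding outward from the peak — single-peaked.
Type 4 (peak Beta at position 1): ranking walks positions 1-2-3-4, expanding outward from the peak — single-peaked.
Type 5: ranking walks positions 3-4-1-2; Beta is ranked above Epsilon even though Epsilon lies between Beta and the peak Theta on the axis — preferences dip and rise again. Not single-peaked.
Type 6: ranking walks positions 1-4-3-2; Kappa is ranked above Epsilon even though Epsilon lies between Kappa and the peak Beta on the axis — preferences dip and rise again. Not single-peaked.
Type 7: ranking walks positions 3-1-2-4; Beta is ranked above Epsilon even though Epsilon lies between Beta and the peak Theta on the axis — preferences dip and rise again. Not single-peaked.
Type 5 violates single-peakedness, so the profile is not single-peaked on this axis.

no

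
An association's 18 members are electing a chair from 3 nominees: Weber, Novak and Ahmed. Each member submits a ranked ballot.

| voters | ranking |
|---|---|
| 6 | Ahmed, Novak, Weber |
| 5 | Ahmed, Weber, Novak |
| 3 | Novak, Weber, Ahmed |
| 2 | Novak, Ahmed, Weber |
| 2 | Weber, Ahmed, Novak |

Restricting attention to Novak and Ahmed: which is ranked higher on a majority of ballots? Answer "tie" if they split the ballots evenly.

Ballots ranking Novak above Ahmed: 3 + 2 = 5.
Ballots ranking Ahmed above Novak: 18 − 5 = 13.
Ahmed wins the head-to-head 13–5.

Ahmed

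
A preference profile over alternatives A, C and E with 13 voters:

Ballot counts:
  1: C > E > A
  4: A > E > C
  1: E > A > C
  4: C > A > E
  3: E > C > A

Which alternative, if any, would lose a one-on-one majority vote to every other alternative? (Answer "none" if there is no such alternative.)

none

Head-to-head results (13 voters):
A vs C: C wins 8–5.
A vs E: A, 8–5.
C vs E: 5 to 8, E.
No alternative is winless: A beats E; C beats A; E beats C. There is no Condorcet loser.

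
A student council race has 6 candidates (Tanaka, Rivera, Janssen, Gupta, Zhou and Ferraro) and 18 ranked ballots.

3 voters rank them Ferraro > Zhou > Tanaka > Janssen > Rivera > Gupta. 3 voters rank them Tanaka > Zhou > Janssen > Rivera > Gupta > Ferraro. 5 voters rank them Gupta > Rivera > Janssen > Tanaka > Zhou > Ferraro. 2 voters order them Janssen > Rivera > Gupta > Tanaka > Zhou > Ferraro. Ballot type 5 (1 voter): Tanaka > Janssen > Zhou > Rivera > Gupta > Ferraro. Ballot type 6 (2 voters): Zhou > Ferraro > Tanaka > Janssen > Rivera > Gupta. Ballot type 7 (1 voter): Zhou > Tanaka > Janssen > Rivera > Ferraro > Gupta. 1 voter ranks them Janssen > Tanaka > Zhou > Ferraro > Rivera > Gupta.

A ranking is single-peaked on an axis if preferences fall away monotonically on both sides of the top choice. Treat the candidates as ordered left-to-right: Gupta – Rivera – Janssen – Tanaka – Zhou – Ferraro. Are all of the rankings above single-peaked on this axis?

Axis positions: Gupta=1, Rivera=2, Janssen=3, Tanaka=4, Zhou=5, Ferraro=6.
Ballot type 1 (peak Ferraro at position 6): ranking walks positions 6-5-4-3-2-1, expanding outward from the peak — single-peaked.
Ballot type 2 (peak Tanaka at position 4): ranking walks positions 4-5-3-2-1-6, expanding outward from the peak — single-peaked.
Ballot type 3 (peak Gupta at position 1): ranking walks positions 1-2-3-4-5-6, expanding outward from the peak — single-peaked.
Ballot type 4 (peak Janssen at position 3): ranking walks positions 3-2-1-4-5-6, expanding outward from the peak — single-peaked.
Ballot type 5 (peak Tanaka at position 4): ranking walks positions 4-3-5-2-1-6, expanding outward from the peak — single-peaked.
Ballot type 6 (peak Zhou at position 5): ranking walks positions 5-6-4-3-2-1, expanding outward from the peak — single-peaked.
Ballot type 7 (peak Zhou at position 5): ranking walks positions 5-4-3-2-6-1, expanding outward from the peak — single-peaked.
Ballot type 8 (peak Janssen at position 3): ranking walks positions 3-4-5-6-2-1, expanding outward from the peak — single-peaked.
Every ranking is single-peaked on this axis.

yes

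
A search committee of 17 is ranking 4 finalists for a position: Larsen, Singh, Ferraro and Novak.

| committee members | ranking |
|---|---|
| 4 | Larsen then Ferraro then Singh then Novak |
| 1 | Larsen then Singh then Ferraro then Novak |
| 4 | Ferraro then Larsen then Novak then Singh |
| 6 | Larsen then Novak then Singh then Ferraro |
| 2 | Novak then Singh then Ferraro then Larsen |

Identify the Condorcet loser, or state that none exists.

Pairwise majorities:
Larsen vs Singh: Larsen, 15–2.
Larsen vs Ferraro: 11 to 6, Larsen.
Larsen vs Novak: Larsen preferred on 4+1+4+6 = 15 ballots; Larsen wins 15–2.
Singh vs Ferraro: Singh, 9–8.
Singh vs Novak: Novak, 12–5.
Ferraro vs Novak: Ferraro is ranked higher on 4+1+4 = 9 ballots, Novak on 8. Ferraro wins 9–8.
Every candidate wins at least one matchup (Larsen beats Singh; Singh beats Ferraro; Ferraro beats Novak; Novak beats Singh), so there is no Condorcet loser.

none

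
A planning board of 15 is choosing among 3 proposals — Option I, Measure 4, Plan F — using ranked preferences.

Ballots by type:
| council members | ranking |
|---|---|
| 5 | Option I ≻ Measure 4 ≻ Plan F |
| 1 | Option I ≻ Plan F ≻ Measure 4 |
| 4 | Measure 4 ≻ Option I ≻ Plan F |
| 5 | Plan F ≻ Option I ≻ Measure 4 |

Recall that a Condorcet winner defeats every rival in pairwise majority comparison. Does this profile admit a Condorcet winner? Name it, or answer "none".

Pairwise majorities:
Option I vs Measure 4: Option I is ranked higher on 5+1+5 = 11 ballots, Measure 4 on 4. Option I wins 11–4.
Option I vs Plan F: Option I preferred on 5+1+4 = 10 ballots; Option I wins 10–5.
Measure 4 vs Plan F: 9 to 6, Measure 4.
Option I defeats every rival head-to-head and is the Condorcet winner.

Option I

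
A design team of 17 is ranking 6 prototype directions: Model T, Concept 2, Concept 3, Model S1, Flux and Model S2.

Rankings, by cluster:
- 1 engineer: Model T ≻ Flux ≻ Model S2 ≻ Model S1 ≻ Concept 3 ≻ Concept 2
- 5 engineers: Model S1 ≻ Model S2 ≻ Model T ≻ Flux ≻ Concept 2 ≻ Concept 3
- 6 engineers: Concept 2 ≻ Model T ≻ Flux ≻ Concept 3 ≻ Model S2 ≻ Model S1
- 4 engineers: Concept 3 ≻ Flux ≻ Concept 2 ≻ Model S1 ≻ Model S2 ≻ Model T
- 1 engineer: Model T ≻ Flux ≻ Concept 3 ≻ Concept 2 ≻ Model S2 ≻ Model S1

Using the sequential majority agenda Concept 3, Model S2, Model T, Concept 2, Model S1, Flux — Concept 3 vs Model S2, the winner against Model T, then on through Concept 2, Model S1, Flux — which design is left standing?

Flux

Round 1: Concept 3 vs Model S2 — 11–6, Concept 3 advances.
Round 2: Concept 3 vs Model T — 4–13, Model T advances.
Round 3: Model T vs Concept 2 — 7–10, Concept 2 advances.
Round 4: Concept 2 vs Model S1 — 11–6, Concept 2 advances.
Round 5: Concept 2 vs Flux — 6–11, Flux advances.
Flux survives the agenda.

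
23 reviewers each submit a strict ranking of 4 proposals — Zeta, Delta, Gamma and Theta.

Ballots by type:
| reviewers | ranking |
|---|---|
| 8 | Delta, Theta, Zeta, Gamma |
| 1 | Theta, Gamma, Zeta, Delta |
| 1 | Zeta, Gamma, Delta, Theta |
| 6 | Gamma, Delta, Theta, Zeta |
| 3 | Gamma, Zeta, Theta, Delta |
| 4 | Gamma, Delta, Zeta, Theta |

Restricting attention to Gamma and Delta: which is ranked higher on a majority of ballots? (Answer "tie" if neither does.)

Gamma

Ballots ranking Gamma above Delta: 1 + 1 + 6 + 3 + 4 = 15.
Ballots ranking Delta above Gamma: 23 − 15 = 8.
Gamma wins the head-to-head 15–8.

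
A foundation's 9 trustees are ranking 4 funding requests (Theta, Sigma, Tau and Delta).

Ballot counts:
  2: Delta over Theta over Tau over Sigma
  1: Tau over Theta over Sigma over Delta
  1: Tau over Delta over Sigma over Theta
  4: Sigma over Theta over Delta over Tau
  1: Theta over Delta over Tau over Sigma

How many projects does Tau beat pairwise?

1

Tau against each rival (9 reviewers):
Tau vs Theta: 2 to 7, Theta.
Tau vs Sigma: Tau wins 5–4.
Tau vs Delta: Delta, 7–2.
Tau beats Sigma; loses to Theta, Delta — 1 pairwise win.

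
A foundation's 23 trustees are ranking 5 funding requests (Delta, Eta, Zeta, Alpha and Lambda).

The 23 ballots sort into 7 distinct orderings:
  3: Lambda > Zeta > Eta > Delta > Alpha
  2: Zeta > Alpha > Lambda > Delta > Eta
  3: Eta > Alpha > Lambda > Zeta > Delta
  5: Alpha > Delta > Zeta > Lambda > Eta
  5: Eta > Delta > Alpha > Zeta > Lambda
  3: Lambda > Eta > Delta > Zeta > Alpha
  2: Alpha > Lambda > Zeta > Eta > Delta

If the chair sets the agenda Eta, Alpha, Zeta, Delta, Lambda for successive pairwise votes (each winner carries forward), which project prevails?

Lambda

Round 1: Eta vs Alpha — 14–9, Eta advances.
Round 2: Eta vs Zeta — 11–12, Zeta advances.
Round 3: Zeta vs Delta — 10–13, Delta advances.
Round 4: Delta vs Lambda — 10–13, Lambda advances.
The agenda winner is Lambda.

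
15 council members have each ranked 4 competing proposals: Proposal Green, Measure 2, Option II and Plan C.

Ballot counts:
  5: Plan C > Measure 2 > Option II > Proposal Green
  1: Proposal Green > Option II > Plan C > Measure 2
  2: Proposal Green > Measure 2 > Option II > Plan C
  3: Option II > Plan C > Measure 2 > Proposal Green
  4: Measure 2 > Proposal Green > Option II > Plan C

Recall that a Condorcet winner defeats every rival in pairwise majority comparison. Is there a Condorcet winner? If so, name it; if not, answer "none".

Check each pair by majority over 15 ballots:
Proposal Green vs Measure 2: 3 to 12, Measure 2.
Proposal Green vs Option II: 7 to 8, Option II.
Proposal Green vs Plan C: Proposal Green preferred on 1+2+4 = 7 ballots; Plan C wins 8–7.
Measure 2 vs Option II: 11 to 4, Measure 2.
Measure 2 vs Plan C: Measure 2 is ranked higher on 2+4 = 6 ballots, Plan C on 9. Plan C wins 9–6.
Option II–Plan C: Option II 10–5.
Every option loses at least once (Proposal Green loses to Measure 2; Measure 2 loses to Plan C; Option II loses to Measure 2; Plan C loses to Option II). The majority relation contains the cycle Measure 2 → Option II → Plan C → Measure 2, so there is no Condorcet winner.

none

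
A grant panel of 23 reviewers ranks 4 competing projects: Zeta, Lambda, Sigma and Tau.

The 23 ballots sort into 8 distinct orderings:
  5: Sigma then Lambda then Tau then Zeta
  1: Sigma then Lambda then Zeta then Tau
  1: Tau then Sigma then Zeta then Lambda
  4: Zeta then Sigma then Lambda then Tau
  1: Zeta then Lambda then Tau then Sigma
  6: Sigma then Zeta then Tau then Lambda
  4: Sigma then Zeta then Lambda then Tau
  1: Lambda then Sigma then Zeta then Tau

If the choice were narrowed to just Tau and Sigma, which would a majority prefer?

Sigma

Ballots ranking Tau above Sigma: 1 + 1 = 2.
Ballots ranking Sigma above Tau: 23 − 2 = 21.
Sigma wins the head-to-head 21–2.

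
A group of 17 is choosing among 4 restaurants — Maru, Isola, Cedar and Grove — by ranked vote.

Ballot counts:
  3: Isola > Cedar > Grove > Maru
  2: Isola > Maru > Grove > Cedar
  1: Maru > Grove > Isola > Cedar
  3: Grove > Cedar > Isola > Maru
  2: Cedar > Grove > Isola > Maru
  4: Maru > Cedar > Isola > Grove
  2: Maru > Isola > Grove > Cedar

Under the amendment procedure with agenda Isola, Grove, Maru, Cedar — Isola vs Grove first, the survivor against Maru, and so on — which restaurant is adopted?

Cedar

Round 1: Isola vs Grove — 11–6, Isola advances.
Round 2: Isola vs Maru — 10–7, Isola advances.
Round 3: Isola vs Cedar — 8–9, Cedar advances.
Cedar survives the agenda.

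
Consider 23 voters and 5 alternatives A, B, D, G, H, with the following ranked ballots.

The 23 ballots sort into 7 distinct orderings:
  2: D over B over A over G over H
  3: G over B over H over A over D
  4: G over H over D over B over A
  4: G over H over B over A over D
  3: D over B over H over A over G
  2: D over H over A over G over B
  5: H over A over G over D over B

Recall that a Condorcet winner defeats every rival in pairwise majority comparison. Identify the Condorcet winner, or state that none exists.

none

Pairwise majorities:
A–B: B 16–7.
A vs D: A is ranked higher on 3+4+5 = 12 ballots, D on 11. A wins 12–11.
A vs G: A preferred on 2+3+2+5 = 12 ballots; A wins 12–11.
A vs H: H, 21–2.
B vs D: 3+4 = 7 for B, 16 for D — D by 16–7.
B vs G: 5 to 18, G.
B vs H: H, 15–8.
D vs G: G, 16–7.
D vs H: D preferred on 2+3+2 = 7 ballots; H wins 16–7.
G vs H: G wins 13–10.
Each alternative drops at least one matchup (A loses to B; B loses to D; D loses to A; G loses to A; H loses to G); the cycle A → D → B → A rules out a Condorcet winner.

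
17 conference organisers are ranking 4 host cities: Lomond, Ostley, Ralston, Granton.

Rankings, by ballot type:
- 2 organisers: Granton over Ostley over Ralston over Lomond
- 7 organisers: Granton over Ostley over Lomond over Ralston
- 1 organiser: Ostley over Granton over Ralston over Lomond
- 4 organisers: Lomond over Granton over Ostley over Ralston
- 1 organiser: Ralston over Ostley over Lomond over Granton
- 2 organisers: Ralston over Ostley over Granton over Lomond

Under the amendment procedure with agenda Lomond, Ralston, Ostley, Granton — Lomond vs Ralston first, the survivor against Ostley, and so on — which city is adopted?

Round 1: Lomond vs Ralston — 11–6, Lomond advances.
Round 2: Lomond vs Ostley — 4–13, Ostley advances.
Round 3: Ostley vs Granton — 4–13, Granton advances.
Granton survives the agenda.

Granton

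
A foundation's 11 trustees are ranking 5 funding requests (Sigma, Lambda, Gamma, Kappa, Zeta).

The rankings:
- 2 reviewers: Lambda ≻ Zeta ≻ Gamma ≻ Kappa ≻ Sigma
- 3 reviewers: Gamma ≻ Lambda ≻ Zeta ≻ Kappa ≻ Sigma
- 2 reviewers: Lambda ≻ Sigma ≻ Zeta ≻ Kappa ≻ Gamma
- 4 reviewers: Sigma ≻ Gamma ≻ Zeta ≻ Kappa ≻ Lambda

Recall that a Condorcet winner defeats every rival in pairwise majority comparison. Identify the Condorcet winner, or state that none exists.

Head-to-head results (11 reviewers):
Sigma vs Lambda: Lambda wins 7–4.
Sigma–Gamma: Sigma 6–5.
Sigma vs Kappa: Sigma wins 6–5.
Sigma vs Zeta: Sigma, 6–5.
Lambda vs Gamma: Gamma, 7–4.
Lambda–Kappa: Lambda 7–4.
Lambda vs Zeta: Lambda wins 7–4.
Gamma vs Kappa: Gamma wins 9–2.
Gamma vs Zeta: Gamma, 7–4.
Kappa vs Zeta: Zeta, 11–0.
Each project drops at least one matchup (Sigma loses to Lambda; Lambda loses to Gamma; Gamma loses to Sigma; Kappa loses to Sigma; Zeta loses to Sigma); the cycle Sigma > Gamma > Lambda > Sigma rules out a Condorcet winner.

none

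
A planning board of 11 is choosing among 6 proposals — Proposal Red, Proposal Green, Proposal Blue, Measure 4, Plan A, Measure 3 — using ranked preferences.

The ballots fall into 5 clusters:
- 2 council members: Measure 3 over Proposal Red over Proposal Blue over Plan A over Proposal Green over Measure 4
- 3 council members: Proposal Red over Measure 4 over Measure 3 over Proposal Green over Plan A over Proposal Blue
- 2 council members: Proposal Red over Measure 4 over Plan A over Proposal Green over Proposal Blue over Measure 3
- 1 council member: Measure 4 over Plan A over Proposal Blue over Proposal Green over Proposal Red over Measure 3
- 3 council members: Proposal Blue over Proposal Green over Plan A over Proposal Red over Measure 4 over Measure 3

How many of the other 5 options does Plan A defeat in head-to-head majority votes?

Plan A against each rival (11 council members):
Plan A vs Proposal Red: Plan A is ranked higher on 1+3 = 4 ballots, Proposal Red on 7. Proposal Red wins 7–4.
Plan A vs Proposal Green: Proposal Green, 6–5.
Plan A vs Proposal Blue: Plan A, 6–5.
Plan A vs Measure 4: 2+3 = 5 for Plan A, 6 for Measure 4 — Measure 4 by 6–5.
Plan A vs Measure 3: Plan A wins 6–5.
Plan A beats Proposal Blue, Measure 3; loses to Proposal Red, Proposal Green, Measure 4 — 2 pairwise wins.

2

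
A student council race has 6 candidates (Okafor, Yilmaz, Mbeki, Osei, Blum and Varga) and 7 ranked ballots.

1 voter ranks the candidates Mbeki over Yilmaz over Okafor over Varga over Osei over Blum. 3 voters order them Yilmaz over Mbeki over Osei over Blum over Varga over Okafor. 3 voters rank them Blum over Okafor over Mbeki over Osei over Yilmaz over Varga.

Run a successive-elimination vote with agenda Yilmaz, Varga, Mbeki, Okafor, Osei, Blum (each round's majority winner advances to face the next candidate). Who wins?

Round 1: Yilmaz vs Varga — 7–0, Yilmaz advances.
Round 2: Yilmaz vs Mbeki — 3–4, Mbeki advances.
Round 3: Mbeki vs Okafor — 4–3, Mbeki advances.
Round 4: Mbeki vs Osei — 7–0, Mbeki advances.
Round 5: Mbeki vs Blum — 4–3, Mbeki advances.
Mbeki survives the agenda.

Mbeki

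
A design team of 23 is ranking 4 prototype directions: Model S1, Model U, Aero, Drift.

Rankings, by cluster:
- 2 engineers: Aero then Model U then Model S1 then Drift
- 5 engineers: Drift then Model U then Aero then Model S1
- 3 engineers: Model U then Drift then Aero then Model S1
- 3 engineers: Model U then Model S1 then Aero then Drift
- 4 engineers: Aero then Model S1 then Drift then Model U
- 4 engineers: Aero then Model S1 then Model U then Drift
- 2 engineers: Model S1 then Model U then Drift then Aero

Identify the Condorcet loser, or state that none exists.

Drift

Pairwise majorities:
Model S1–Model U: Model U 13–10.
Model S1 vs Aero: Aero wins 18–5.
Model S1 vs Drift: Model S1 wins 15–8.
Model U vs Aero: Model U is ranked higher on 5+3+3+2 = 13 ballots, Aero on 10. Model U wins 13–10.
Model U vs Drift: Model U preferred on 2+3+3+4+2 = 14 ballots; Model U wins 14–9.
Aero vs Drift: Aero, 13–10.
Only Drift has no wins; Drift is the Condorcet loser.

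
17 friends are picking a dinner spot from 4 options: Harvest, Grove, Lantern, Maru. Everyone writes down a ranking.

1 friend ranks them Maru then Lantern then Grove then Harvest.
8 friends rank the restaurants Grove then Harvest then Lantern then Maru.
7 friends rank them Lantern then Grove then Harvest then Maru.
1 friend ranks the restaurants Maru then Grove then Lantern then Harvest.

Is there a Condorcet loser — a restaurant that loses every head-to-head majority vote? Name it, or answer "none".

Head-to-head results (17 friends):
Harvest vs Grove: 0 to 17, Grove.
Harvest vs Lantern: Lantern wins 9–8.
Harvest vs Maru: Harvest wins 15–2.
Grove vs Lantern: Grove wins 9–8.
Grove vs Maru: Grove is ranked higher on 8+7 = 15 ballots, Maru on 2. Grove wins 15–2.
Lantern vs Maru: Lantern wins 15–2.
Maru loses to every other restaurant — it is the Condorcet loser.

Maru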